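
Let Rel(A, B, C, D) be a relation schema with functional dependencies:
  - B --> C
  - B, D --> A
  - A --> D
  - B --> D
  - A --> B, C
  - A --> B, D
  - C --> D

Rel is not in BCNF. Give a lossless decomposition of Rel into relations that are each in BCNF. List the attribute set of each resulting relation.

{A, B, C}; {C, D}

Candidate keys of the original relation: {A}, {B}.
Within {A, B, C, D}: {C}⁺ ∩ {A, B, C, D} = {C, D}, not the whole set, so C --> D violates BCNF; decompose into {C, D} and {A, B, C}.
{C, D} is in BCNF.
{A, B, C} is in BCNF.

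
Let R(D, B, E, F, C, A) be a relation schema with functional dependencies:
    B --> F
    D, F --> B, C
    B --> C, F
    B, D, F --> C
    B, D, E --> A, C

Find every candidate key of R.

No FD produces {D, E}, so they must be in every candidate key.
Closure of {B, D, E} is {A, B, C, D, E, F}, the whole schema; {B, D, E} is a candidate key.
Closure of {D, E, F} is {A, B, C, D, E, F}, the whole schema; {D, E, F} is a candidate key.
These are minimal and exhaustive — every other superkey contains one of them.

{B, D, E}, {D, E, F}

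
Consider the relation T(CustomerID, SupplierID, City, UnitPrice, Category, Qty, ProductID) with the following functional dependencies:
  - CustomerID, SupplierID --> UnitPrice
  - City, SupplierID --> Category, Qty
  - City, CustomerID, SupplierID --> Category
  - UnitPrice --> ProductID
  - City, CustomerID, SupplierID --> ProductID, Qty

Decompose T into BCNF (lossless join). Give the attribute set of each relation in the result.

Candidate key of the original relation: {City, CustomerID, SupplierID}.
Within {Category, City, CustomerID, ProductID, Qty, SupplierID, UnitPrice}: {CustomerID, SupplierID}⁺ ∩ {Category, City, CustomerID, ProductID, Qty, SupplierID, UnitPrice} = {CustomerID, ProductID, SupplierID, UnitPrice}, not the whole set, so CustomerID, SupplierID --> ProductID, UnitPrice violates BCNF; decompose into {CustomerID, ProductID, SupplierID, UnitPrice} and {Category, City, CustomerID, Qty, SupplierID}.
Within {CustomerID, ProductID, SupplierID, UnitPrice}: {UnitPrice}⁺ ∩ {CustomerID, ProductID, SupplierID, UnitPrice} = {ProductID, UnitPrice}, not the whole set, so UnitPrice --> ProductID violates BCNF; decompose into {ProductID, UnitPrice} and {CustomerID, SupplierID, UnitPrice}.
{ProductID, UnitPrice}: every determinant is a superkey — BCNF.
{CustomerID, SupplierID, UnitPrice}: every determinant is a superkey — BCNF.
Within {Category, City, CustomerID, Qty, SupplierID}: {City, SupplierID}⁺ ∩ {Category, City, CustomerID, Qty, SupplierID} = {Category, City, Qty, SupplierID}, not the whole set, so City, SupplierID --> Category, Qty violates BCNF; decompose into {Category, City, Qty, SupplierID} and {City, CustomerID, SupplierID}.
{Category, City, Qty, SupplierID}: every determinant is a superkey — BCNF.
{City, CustomerID, SupplierID}: every determinant is a superkey — BCNF.

{Category, City, Qty, SupplierID}; {City, CustomerID, SupplierID}; {CustomerID, SupplierID, UnitPrice}; {ProductID, UnitPrice}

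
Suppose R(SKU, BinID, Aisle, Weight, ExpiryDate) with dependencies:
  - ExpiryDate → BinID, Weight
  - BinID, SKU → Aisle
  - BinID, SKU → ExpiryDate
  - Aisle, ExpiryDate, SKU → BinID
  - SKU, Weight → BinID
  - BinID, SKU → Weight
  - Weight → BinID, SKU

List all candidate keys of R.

{BinID, SKU}, {ExpiryDate}, {Weight}

Closure of {ExpiryDate} is {Aisle, BinID, ExpiryDate, SKU, Weight}, the whole schema; {ExpiryDate} is a candidate key.
Closure of {Weight} is {Aisle, BinID, ExpiryDate, SKU, Weight}, the whole schema; {Weight} is a candidate key.
Closure of {BinID, SKU} is {Aisle, BinID, ExpiryDate, SKU, Weight}, the whole schema; {BinID, SKU} is a candidate key.
Any other superkey properly contains one of these, so there are no further candidate keys.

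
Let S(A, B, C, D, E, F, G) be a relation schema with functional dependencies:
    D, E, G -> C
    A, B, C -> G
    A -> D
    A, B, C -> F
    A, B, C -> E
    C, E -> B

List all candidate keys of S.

{A, B, C}, {A, C, E}, {A, E, G}

No FD produces {A}, so it must be in every candidate key.
{A, B, C}⁺ = {A, B, C, D, E, F, G} — all of the relation — so {A, B, C} is a candidate key.
{A, C, E}⁺ = {A, B, C, D, E, F, G} — all of the relation — so {A, C, E} is a candidate key.
{A, E, G}⁺ = {A, B, C, D, E, F, G} — all of the relation — so {A, E, G} is a candidate key.
No proper subset of any of these is a key, and no other minimal superkey exists.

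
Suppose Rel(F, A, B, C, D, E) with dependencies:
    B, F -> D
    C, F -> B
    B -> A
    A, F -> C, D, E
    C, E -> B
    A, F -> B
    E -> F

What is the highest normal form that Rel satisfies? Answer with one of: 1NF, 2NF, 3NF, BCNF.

3NF

Candidate keys: {A, E}, {A, F}, {B, E}, {B, F}, {C, E}, {C, F}. Prime attributes: {A, B, C, E, F}.
B -> A breaks BCNF: {B}⁺ = {A, B}, so {B} is not a superkey.
But every attribute on its right side ({A}) is prime, and the same holds for every other non-superkey FD, so 3NF still holds.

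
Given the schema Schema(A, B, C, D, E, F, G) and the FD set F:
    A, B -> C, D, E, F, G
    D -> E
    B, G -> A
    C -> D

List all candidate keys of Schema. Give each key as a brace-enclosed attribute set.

{A, B}, {B, G}

No FD produces {B}, so it must be in every candidate key.
{A, B}⁺ = {A, B, C, D, E, F, G}, which is every attribute, so {A, B} is a candidate key.
{B, G}⁺ = {A, B, C, D, E, F, G}, which is every attribute, so {B, G} is a candidate key.
These are minimal and exhaustive — every other superkey contains one of them.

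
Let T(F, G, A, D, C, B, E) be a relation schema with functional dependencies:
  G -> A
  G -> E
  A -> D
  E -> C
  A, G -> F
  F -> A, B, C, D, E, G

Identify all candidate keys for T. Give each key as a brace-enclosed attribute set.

{F}, {G}

{F}⁺ = {A, B, C, D, E, F, G}, which is every attribute, so {F} is a candidate key.
{G}⁺ = {A, B, C, D, E, F, G}, which is every attribute, so {G} is a candidate key.
These are minimal and exhaustive — every other superkey contains one of them.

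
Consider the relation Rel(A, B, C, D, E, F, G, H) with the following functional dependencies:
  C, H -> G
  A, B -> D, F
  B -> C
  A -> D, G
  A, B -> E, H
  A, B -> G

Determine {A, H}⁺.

{A, D, G, H}

Start with {A, H}.
A -> D, G applies; add {D, G} → now {A, D, G, H}.
No further FD applies.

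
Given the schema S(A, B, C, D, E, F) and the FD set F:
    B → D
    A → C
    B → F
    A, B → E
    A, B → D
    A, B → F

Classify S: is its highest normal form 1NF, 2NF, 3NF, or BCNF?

Candidate key: {A, B}. Prime attributes: {A, B}.
B → D: {B}⁺ = {B, D, F}, which is not all of the attributes, so the left side is not a superkey — BCNF is violated.
B → D has non-prime {D} on the right and a non-superkey on the left, so 3NF fails.
Since {A} ⊂ {A, B} and {A}⁺ ⊇ {C} with {C} non-prime, there is a partial dependency; 2NF fails.

1NF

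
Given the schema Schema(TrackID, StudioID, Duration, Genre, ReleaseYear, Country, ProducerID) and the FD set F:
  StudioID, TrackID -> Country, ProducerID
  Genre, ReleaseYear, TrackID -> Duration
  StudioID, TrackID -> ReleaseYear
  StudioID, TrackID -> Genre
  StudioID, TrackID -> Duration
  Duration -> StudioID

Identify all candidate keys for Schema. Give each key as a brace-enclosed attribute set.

{Duration, TrackID}, {Genre, ReleaseYear, TrackID}, {StudioID, TrackID}

No FD produces {TrackID}, so it must be in every candidate key.
{Duration, TrackID}⁺ = {Country, Duration, Genre, ProducerID, ReleaseYear, StudioID, TrackID} — all of the relation — so {Duration, TrackID} is a candidate key.
{StudioID, TrackID}⁺ = {Country, Duration, Genre, ProducerID, ReleaseYear, StudioID, TrackID} — all of the relation — so {StudioID, TrackID} is a candidate key.
{Genre, ReleaseYear, TrackID}⁺ = {Country, Duration, Genre, ProducerID, ReleaseYear, StudioID, TrackID} — all of the relation — so {Genre, ReleaseYear, TrackID} is a candidate key.
No proper subset of any of these is a key, and no other minimal superkey exists.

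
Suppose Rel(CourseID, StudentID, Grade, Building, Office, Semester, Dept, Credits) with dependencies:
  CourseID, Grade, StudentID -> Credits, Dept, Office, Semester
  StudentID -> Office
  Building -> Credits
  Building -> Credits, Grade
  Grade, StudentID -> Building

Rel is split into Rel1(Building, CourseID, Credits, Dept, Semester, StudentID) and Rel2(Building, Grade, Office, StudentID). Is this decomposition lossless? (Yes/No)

Yes

Rel1 ∩ Rel2 = {Building, StudentID}; its closure under F is {Building, Credits, Grade, Office, StudentID}.
Since Rel2 ⊆ {Building, Credits, Grade, Office, StudentID}, the intersection is a superkey of Rel2; the decomposition is lossless.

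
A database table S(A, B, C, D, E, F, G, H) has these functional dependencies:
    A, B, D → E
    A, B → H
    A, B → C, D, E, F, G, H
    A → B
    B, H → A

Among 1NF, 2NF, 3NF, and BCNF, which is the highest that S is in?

Candidate keys: {A}, {B, H}. Prime attributes: {A, B, H}.
Each dependency's left side is a superkey — BCNF holds.

BCNF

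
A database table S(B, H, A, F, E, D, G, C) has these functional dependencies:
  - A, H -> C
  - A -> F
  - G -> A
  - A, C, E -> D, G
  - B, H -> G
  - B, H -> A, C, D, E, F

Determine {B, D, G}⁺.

Start with {B, D, G}.
G -> A applies; add {A} → now {A, B, D, G}.
A -> F applies; add {F} → now {A, B, D, F, G}.
No further FD applies.

{A, B, D, F, G}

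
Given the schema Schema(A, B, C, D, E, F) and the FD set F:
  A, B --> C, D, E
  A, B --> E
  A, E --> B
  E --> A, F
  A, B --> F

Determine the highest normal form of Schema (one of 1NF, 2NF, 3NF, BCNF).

Candidate keys: {A, B}, {E}. Prime attributes: {A, B, E}.
Every FD has a superkey on the left, so the relation is in BCNF.

BCNF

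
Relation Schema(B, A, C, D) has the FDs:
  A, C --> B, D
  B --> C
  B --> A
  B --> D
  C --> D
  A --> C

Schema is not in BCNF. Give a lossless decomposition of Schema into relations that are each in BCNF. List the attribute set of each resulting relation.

Candidate keys of the original relation: {A}, {B}.
In {A, B, C, D}, {C} is not a superkey ({C}⁺ restricted to this set is {C, D}), so split on C --> D into {C, D} and {A, B, C}.
{C, D} is in BCNF.
{A, B, C} is in BCNF.

{A, B, C}; {C, D}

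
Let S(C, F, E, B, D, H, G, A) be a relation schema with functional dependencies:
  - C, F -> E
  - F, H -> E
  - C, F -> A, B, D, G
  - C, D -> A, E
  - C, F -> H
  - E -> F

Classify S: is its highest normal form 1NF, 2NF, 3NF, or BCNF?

Candidate keys: {C, D}, {C, E}, {C, F}. Prime attributes: {C, D, E, F}.
F, H -> E: {F, H}⁺ = {E, F, H}, which is not all of the attributes, so the left side is not a superkey — BCNF is violated.
Since {E} ⊆ prime attributes and every other non-superkey FD also has a prime right side, the schema is in 3NF.

3NF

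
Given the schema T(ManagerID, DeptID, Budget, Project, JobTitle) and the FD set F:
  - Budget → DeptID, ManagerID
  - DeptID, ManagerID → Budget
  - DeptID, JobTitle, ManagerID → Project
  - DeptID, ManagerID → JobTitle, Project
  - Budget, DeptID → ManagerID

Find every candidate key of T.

{Budget}⁺ = {Budget, DeptID, JobTitle, ManagerID, Project} — all of the relation — so {Budget} is a candidate key.
{DeptID, ManagerID}⁺ = {Budget, DeptID, JobTitle, ManagerID, Project} — all of the relation — so {DeptID, ManagerID} is a candidate key.
These are minimal and exhaustive — every other superkey contains one of them.

{Budget}, {DeptID, ManagerID}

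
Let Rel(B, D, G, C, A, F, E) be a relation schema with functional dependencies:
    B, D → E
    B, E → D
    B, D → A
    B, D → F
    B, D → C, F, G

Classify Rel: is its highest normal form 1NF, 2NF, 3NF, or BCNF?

Candidate keys: {B, D}, {B, E}. Prime attributes: {B, D, E}.
Every FD has a superkey on the left, so the relation is in BCNF.

BCNF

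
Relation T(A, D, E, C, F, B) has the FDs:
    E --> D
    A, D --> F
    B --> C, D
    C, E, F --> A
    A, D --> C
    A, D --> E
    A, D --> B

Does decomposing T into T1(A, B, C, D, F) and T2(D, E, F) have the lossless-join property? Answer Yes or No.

The shared attributes are {D, F} and {D, F}⁺ = {D, F}.
Neither T1 nor T2 is contained in that closure, so the decomposition is lossy.

No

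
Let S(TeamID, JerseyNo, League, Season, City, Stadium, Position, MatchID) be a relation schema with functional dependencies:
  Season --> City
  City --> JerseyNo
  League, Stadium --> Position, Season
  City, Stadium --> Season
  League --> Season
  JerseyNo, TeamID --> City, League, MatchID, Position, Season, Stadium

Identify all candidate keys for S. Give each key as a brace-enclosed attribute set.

{City, TeamID}, {JerseyNo, TeamID}, {League, TeamID}, {Season, TeamID}

{TeamID} never appears on the right of any FD, so every key must include it.
Closure of {City, TeamID} is {City, JerseyNo, League, MatchID, Position, Season, Stadium, TeamID}, the whole schema; {City, TeamID} is a candidate key.
Closure of {JerseyNo, TeamID} is {City, JerseyNo, League, MatchID, Position, Season, Stadium, TeamID}, the whole schema; {JerseyNo, TeamID} is a candidate key.
Closure of {League, TeamID} is {City, JerseyNo, League, MatchID, Position, Season, Stadium, TeamID}, the whole schema; {League, TeamID} is a candidate key.
Closure of {Season, TeamID} is {City, JerseyNo, League, MatchID, Position, Season, Stadium, TeamID}, the whole schema; {Season, TeamID} is a candidate key.
Any other superkey properly contains one of these, so there are no further candidate keys.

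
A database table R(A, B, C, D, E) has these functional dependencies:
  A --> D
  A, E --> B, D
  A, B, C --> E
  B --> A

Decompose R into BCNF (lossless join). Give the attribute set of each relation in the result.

{A, B}; {A, C, E}; {A, D}; {B, E}

Candidate keys of the original relation: {A, C, E}, {B, C}.
In {A, B, C, D, E}, {A} is not a superkey ({A}⁺ restricted to this set is {A, D}), so split on A --> D into {A, D} and {A, B, C, E}.
{A, D} is in BCNF.
In {A, B, C, E}, {A, E} is not a superkey ({A, E}⁺ restricted to this set is {A, B, E}), so split on A, E --> B into {A, B, E} and {A, C, E}.
In {A, B, E}, {B} is not a superkey ({B}⁺ restricted to this set is {A, B}), so split on B --> A into {A, B} and {B, E}.
{A, B} is in BCNF.
{B, E} is in BCNF.
{A, C, E} is in BCNF.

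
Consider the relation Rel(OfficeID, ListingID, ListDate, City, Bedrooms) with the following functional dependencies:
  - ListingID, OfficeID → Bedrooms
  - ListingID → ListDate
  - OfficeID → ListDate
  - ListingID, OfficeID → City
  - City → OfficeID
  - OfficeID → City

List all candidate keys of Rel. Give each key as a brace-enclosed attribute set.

{ListingID} never appears on the right of any FD, so every key must include it.
{City, ListingID}⁺ = {Bedrooms, City, ListDate, ListingID, OfficeID}, which is every attribute, so {City, ListingID} is a candidate key.
{ListingID, OfficeID}⁺ = {Bedrooms, City, ListDate, ListingID, OfficeID}, which is every attribute, so {ListingID, OfficeID} is a candidate key.
These are minimal and exhaustive — every other superkey contains one of them.

{City, ListingID}, {ListingID, OfficeID}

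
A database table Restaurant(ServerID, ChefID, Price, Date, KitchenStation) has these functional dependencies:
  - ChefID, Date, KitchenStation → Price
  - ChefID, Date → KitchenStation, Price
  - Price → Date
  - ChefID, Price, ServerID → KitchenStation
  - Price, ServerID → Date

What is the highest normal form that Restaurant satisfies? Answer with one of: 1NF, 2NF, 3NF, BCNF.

1NF

Candidate keys: {ChefID, Date, ServerID}, {ChefID, Price, ServerID}. Prime attributes: {ChefID, Date, Price, ServerID}.
ChefID, Date, KitchenStation → Price breaks BCNF: {ChefID, Date, KitchenStation}⁺ = {ChefID, Date, KitchenStation, Price}, so {ChefID, Date, KitchenStation} is not a superkey.
Because {KitchenStation} is non-prime and the left side of ChefID, Date → KitchenStation, Price is not a superkey, the relation is not in 3NF.
The proper key subset {ChefID, Date} of {ChefID, Date, ServerID} determines non-prime {KitchenStation}, so the relation is not even in 2NF.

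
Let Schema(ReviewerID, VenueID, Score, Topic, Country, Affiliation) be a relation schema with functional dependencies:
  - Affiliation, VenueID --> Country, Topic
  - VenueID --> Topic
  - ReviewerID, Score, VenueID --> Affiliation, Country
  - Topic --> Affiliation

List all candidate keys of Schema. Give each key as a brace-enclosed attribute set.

{ReviewerID, Score, VenueID}

{ReviewerID, Score, VenueID} never appear on the right of any FD, so every key must include all of them.
{ReviewerID, Score, VenueID}⁺ = {Affiliation, Country, ReviewerID, Score, Topic, VenueID}, which is every attribute, so {ReviewerID, Score, VenueID} is a candidate key.
No smaller or unrelated set reaches every attribute, so there are no other keys.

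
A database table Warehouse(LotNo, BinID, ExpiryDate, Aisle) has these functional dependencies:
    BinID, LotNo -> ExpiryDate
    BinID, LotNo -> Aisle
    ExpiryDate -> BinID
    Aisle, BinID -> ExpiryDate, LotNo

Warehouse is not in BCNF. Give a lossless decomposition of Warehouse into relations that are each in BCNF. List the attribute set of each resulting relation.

Candidate keys of the original relation: {Aisle, BinID}, {Aisle, ExpiryDate}, {BinID, LotNo}, {ExpiryDate, LotNo}.
Within {Aisle, BinID, ExpiryDate, LotNo}: {ExpiryDate}⁺ ∩ {Aisle, BinID, ExpiryDate, LotNo} = {BinID, ExpiryDate}, not the whole set, so ExpiryDate -> BinID violates BCNF; decompose into {BinID, ExpiryDate} and {Aisle, ExpiryDate, LotNo}.
{BinID, ExpiryDate} is in BCNF.
{Aisle, ExpiryDate, LotNo} is in BCNF.

{Aisle, ExpiryDate, LotNo}; {BinID, ExpiryDate}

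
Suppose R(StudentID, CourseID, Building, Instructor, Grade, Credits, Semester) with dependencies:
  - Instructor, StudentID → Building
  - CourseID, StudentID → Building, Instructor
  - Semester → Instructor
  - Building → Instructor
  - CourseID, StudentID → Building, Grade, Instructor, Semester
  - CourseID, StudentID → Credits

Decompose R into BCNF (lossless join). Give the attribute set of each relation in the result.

{Building, Instructor}; {Building, StudentID}; {CourseID, Credits, Grade, Semester, StudentID}; {Instructor, Semester}

Candidate key of the original relation: {CourseID, StudentID}.
In {Building, CourseID, Credits, Grade, Instructor, Semester, StudentID}, {Instructor, StudentID} is not a superkey ({Instructor, StudentID}⁺ restricted to this set is {Building, Instructor, StudentID}), so split on Instructor, StudentID → Building into {Building, Instructor, StudentID} and {CourseID, Credits, Grade, Instructor, Semester, StudentID}.
In {Building, Instructor, StudentID}, {Building} is not a superkey ({Building}⁺ restricted to this set is {Building, Instructor}), so split on Building → Instructor into {Building, Instructor} and {Building, StudentID}.
{Building, Instructor}: every determinant is a superkey — BCNF.
{Building, StudentID}: every determinant is a superkey — BCNF.
In {CourseID, Credits, Grade, Instructor, Semester, StudentID}, {Semester} is not a superkey ({Semester}⁺ restricted to this set is {Instructor, Semester}), so split on Semester → Instructor into {Instructor, Semester} and {CourseID, Credits, Grade, Semester, StudentID}.
{Instructor, Semester}: every determinant is a superkey — BCNF.
{CourseID, Credits, Grade, Semester, StudentID}: every determinant is a superkey — BCNF.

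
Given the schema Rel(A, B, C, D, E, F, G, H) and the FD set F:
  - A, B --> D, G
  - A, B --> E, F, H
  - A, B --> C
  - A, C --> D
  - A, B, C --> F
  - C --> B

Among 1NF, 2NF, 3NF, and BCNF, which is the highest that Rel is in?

3NF

Candidate keys: {A, B}, {A, C}. Prime attributes: {A, B, C}.
C --> B breaks BCNF: {C}⁺ = {B, C}, so {C} is not a superkey.
Its right-hand attributes {B} are all prime, as are those of every other non-superkey FD — the relation is in 3NF.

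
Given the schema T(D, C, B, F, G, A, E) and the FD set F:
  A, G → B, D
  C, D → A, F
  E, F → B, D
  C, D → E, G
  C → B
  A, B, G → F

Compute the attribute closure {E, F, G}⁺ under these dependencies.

Start with {E, F, G}.
E, F → B, D applies; add {B, D} → now {B, D, E, F, G}.
No further FD applies.

{B, D, E, F, G}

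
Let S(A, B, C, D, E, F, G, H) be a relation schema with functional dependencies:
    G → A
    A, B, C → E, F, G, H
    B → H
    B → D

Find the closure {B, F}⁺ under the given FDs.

Start with {B, F}.
B → H applies; add {H} → now {B, F, H}.
B → D applies; add {D} → now {B, D, F, H}.
No further FD applies.

{B, D, F, H}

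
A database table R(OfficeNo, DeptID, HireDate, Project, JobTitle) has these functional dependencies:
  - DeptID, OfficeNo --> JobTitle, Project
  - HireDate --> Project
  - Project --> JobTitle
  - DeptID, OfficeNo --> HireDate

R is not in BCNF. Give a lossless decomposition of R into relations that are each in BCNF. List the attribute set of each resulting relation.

Candidate key of the original relation: {DeptID, OfficeNo}.
In {DeptID, HireDate, JobTitle, OfficeNo, Project}, {HireDate} is not a superkey ({HireDate}⁺ restricted to this set is {HireDate, JobTitle, Project}), so split on HireDate --> JobTitle, Project into {HireDate, JobTitle, Project} and {DeptID, HireDate, OfficeNo}.
In {HireDate, JobTitle, Project}, {Project} is not a superkey ({Project}⁺ restricted to this set is {JobTitle, Project}), so split on Project --> JobTitle into {JobTitle, Project} and {HireDate, Project}.
{JobTitle, Project} is in BCNF.
{HireDate, Project} is in BCNF.
{DeptID, HireDate, OfficeNo} is in BCNF.

{DeptID, HireDate, OfficeNo}; {HireDate, Project}; {JobTitle, Project}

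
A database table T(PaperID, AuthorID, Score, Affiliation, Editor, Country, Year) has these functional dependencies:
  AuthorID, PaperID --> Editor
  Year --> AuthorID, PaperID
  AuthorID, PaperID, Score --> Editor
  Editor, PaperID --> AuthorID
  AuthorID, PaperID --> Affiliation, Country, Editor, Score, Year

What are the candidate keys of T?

{Year} is a candidate key since {Year}⁺ = {Affiliation, AuthorID, Country, Editor, PaperID, Score, Year} covers every attribute.
{AuthorID, PaperID} is a candidate key since {AuthorID, PaperID}⁺ = {Affiliation, AuthorID, Country, Editor, PaperID, Score, Year} covers every attribute.
{Editor, PaperID} is a candidate key since {Editor, PaperID}⁺ = {Affiliation, AuthorID, Country, Editor, PaperID, Score, Year} covers every attribute.
Any other superkey properly contains one of these, so there are no further candidate keys.

{AuthorID, PaperID}, {Editor, PaperID}, {Year}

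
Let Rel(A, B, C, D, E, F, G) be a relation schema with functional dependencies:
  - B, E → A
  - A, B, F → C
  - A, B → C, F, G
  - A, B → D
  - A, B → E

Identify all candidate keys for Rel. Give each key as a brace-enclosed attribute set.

{A, B}, {B, E}

Attributes never on any right-hand side: {B} — every candidate key must contain it.
Closure of {A, B} is {A, B, C, D, E, F, G}, the whole schema; {A, B} is a candidate key.
Closure of {B, E} is {A, B, C, D, E, F, G}, the whole schema; {B, E} is a candidate key.
These are minimal and exhaustive — every other superkey contains one of them.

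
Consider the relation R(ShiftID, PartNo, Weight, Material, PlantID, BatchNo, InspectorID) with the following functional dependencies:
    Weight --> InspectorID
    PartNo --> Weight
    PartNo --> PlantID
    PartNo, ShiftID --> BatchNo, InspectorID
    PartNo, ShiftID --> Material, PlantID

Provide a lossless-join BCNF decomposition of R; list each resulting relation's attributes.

Candidate key of the original relation: {PartNo, ShiftID}.
{BatchNo, InspectorID, Material, PartNo, PlantID, ShiftID, Weight}: {Weight} determines {InspectorID, Weight} here but is not a superkey — split on Weight --> InspectorID, giving {InspectorID, Weight} and {BatchNo, Material, PartNo, PlantID, ShiftID, Weight}.
{InspectorID, Weight} has no BCNF violation.
{BatchNo, Material, PartNo, PlantID, ShiftID, Weight}: {PartNo} determines {PartNo, PlantID, Weight} here but is not a superkey — split on PartNo --> PlantID, Weight, giving {PartNo, PlantID, Weight} and {BatchNo, Material, PartNo, ShiftID}.
{PartNo, PlantID, Weight} has no BCNF violation.
{BatchNo, Material, PartNo, ShiftID} has no BCNF violation.

{BatchNo, Material, PartNo, ShiftID}; {InspectorID, Weight}; {PartNo, PlantID, Weight}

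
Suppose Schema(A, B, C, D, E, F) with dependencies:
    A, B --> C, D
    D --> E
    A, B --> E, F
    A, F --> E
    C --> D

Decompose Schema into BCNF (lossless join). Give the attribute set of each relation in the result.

{A, B, C, F}; {C, D}; {D, E}

Candidate key of the original relation: {A, B}.
Within {A, B, C, D, E, F}: {D}⁺ ∩ {A, B, C, D, E, F} = {D, E}, not the whole set, so D --> E violates BCNF; decompose into {D, E} and {A, B, C, D, F}.
{D, E} has no BCNF violation.
Within {A, B, C, D, F}: {C}⁺ ∩ {A, B, C, D, F} = {C, D}, not the whole set, so C --> D violates BCNF; decompose into {C, D} and {A, B, C, F}.
{C, D} has no BCNF violation.
{A, B, C, F} has no BCNF violation.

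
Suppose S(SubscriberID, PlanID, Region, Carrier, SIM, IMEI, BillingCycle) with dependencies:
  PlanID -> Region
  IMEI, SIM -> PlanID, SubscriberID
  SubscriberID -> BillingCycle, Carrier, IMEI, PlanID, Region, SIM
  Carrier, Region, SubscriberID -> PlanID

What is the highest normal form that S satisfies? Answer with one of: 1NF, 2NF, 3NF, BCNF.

Candidate keys: {IMEI, SIM}, {SubscriberID}. Prime attributes: {IMEI, SIM, SubscriberID}.
PlanID -> Region: {PlanID}⁺ = {PlanID, Region}, which is not all of the attributes, so the left side is not a superkey — BCNF is violated.
PlanID -> Region determines the non-prime attribute {Region} from a non-superkey — 3NF is violated.
Checking every proper subset of each key, none determines a non-prime attribute — 2NF is satisfied.

2NF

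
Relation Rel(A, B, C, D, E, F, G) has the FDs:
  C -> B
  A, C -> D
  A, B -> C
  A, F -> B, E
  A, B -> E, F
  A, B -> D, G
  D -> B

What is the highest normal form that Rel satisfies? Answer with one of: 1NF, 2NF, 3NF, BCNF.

3NF

Candidate keys: {A, B}, {A, C}, {A, D}, {A, F}. Prime attributes: {A, B, C, D, F}.
For C -> B we have {C}⁺ = {B, C}; {C} is not a superkey, so BCNF fails.
Since {B} ⊆ prime attributes and every other non-superkey FD also has a prime right side, the schema is in 3NF.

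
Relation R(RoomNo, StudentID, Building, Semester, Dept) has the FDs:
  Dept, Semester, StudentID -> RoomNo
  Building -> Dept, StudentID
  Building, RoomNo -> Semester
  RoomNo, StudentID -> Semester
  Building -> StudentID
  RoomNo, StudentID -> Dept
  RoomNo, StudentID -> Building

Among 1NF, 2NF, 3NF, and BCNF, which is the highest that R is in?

3NF

Candidate keys: {Building, RoomNo}, {Building, Semester}, {Dept, Semester, StudentID}, {RoomNo, StudentID}. Prime attributes: {Building, Dept, RoomNo, Semester, StudentID}.
Building -> Dept, StudentID breaks BCNF: {Building}⁺ = {Building, Dept, StudentID}, so {Building} is not a superkey.
Its right-hand attributes {Dept, StudentID} are all prime, as are those of every other non-superkey FD — the relation is in 3NF.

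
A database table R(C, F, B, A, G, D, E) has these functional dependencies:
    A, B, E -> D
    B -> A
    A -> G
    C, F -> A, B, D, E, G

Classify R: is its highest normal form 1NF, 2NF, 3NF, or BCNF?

2NF

Candidate key: {C, F}. Prime attributes: {C, F}.
A, B, E -> D: {A, B, E}⁺ = {A, B, D, E, G}, which is not all of the attributes, so the left side is not a superkey — BCNF is violated.
A, B, E -> D has non-prime {D} on the right and a non-superkey on the left, so 3NF fails.
No non-prime attribute depends on a proper subset of any candidate key, so 2NF holds.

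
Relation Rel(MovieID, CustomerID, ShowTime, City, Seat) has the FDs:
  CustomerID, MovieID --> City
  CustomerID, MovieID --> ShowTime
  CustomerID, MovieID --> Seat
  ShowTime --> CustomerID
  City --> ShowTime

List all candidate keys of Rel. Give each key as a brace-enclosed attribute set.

No FD produces {MovieID}, so it must be in every candidate key.
{City, MovieID}⁺ = {City, CustomerID, MovieID, Seat, ShowTime}, which is every attribute, so {City, MovieID} is a candidate key.
{CustomerID, MovieID}⁺ = {City, CustomerID, MovieID, Seat, ShowTime}, which is every attribute, so {CustomerID, MovieID} is a candidate key.
{MovieID, ShowTime}⁺ = {City, CustomerID, MovieID, Seat, ShowTime}, which is every attribute, so {MovieID, ShowTime} is a candidate key.
These are minimal and exhaustive — every other superkey contains one of them.

{City, MovieID}, {CustomerID, MovieID}, {MovieID, ShowTime}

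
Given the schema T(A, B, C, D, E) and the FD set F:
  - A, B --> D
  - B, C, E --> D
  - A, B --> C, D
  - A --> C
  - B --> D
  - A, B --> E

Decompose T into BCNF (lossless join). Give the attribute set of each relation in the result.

Candidate key of the original relation: {A, B}.
Within {A, B, C, D, E}: {B, C, E}⁺ ∩ {A, B, C, D, E} = {B, C, D, E}, not the whole set, so B, C, E --> D violates BCNF; decompose into {B, C, D, E} and {A, B, C, E}.
Within {B, C, D, E}: {B}⁺ ∩ {B, C, D, E} = {B, D}, not the whole set, so B --> D violates BCNF; decompose into {B, D} and {B, C, E}.
{B, D}: every determinant is a superkey — BCNF.
{B, C, E}: every determinant is a superkey — BCNF.
Within {A, B, C, E}: {A}⁺ ∩ {A, B, C, E} = {A, C}, not the whole set, so A --> C violates BCNF; decompose into {A, C} and {A, B, E}.
{A, C}: every determinant is a superkey — BCNF.
{A, B, E}: every determinant is a superkey — BCNF.

{A, B, E}; {A, C}; {B, C, E}; {B, D}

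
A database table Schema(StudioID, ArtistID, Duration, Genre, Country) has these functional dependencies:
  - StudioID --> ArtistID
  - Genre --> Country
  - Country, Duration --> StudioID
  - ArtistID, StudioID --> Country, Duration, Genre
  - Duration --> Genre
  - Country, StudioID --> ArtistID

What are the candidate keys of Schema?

{Duration}⁺ = {ArtistID, Country, Duration, Genre, StudioID}, which is every attribute, so {Duration} is a candidate key.
{StudioID}⁺ = {ArtistID, Country, Duration, Genre, StudioID}, which is every attribute, so {StudioID} is a candidate key.
Any other superkey properly contains one of these, so there are no further candidate keys.

{Duration}, {StudioID}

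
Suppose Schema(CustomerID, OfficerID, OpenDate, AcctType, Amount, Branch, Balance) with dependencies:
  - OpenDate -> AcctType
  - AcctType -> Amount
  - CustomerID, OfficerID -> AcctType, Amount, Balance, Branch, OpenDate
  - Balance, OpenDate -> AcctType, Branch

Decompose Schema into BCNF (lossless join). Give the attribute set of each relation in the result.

Candidate key of the original relation: {CustomerID, OfficerID}.
In {AcctType, Amount, Balance, Branch, CustomerID, OfficerID, OpenDate}, {OpenDate} is not a superkey ({OpenDate}⁺ restricted to this set is {AcctType, Amount, OpenDate}), so split on OpenDate -> AcctType, Amount into {AcctType, Amount, OpenDate} and {Balance, Branch, CustomerID, OfficerID, OpenDate}.
In {AcctType, Amount, OpenDate}, {AcctType} is not a superkey ({AcctType}⁺ restricted to this set is {AcctType, Amount}), so split on AcctType -> Amount into {AcctType, Amount} and {AcctType, OpenDate}.
{AcctType, Amount} is in BCNF.
{AcctType, OpenDate} is in BCNF.
In {Balance, Branch, CustomerID, OfficerID, OpenDate}, {Balance, OpenDate} is not a superkey ({Balance, OpenDate}⁺ restricted to this set is {Balance, Branch, OpenDate}), so split on Balance, OpenDate -> Branch into {Balance, Branch, OpenDate} and {Balance, CustomerID, OfficerID, OpenDate}.
{Balance, Branch, OpenDate} is in BCNF.
{Balance, CustomerID, OfficerID, OpenDate} is in BCNF.

{AcctType, Amount}; {AcctType, OpenDate}; {Balance, Branch, OpenDate}; {Balance, CustomerID, OfficerID, OpenDate}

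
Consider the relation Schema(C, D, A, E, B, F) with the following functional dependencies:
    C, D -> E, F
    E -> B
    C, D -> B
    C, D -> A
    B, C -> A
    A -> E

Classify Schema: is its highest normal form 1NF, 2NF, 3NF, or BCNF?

Candidate key: {C, D}. Prime attributes: {C, D}.
For E -> B we have {E}⁺ = {B, E}; {E} is not a superkey, so BCNF fails.
E -> B determines the non-prime attribute {B} from a non-superkey — 3NF is violated.
No non-prime attribute depends on a proper subset of any candidate key, so 2NF holds.

2NF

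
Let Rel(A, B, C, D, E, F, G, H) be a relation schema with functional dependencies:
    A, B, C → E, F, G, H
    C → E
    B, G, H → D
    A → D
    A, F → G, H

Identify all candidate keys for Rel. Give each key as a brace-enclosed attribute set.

{A, B, C}

{A, B, C} never appear on the right of any FD, so every key must include all of them.
{A, B, C} is a candidate key since {A, B, C}⁺ = {A, B, C, D, E, F, G, H} covers every attribute.
No smaller or unrelated set reaches every attribute, so there are no other keys.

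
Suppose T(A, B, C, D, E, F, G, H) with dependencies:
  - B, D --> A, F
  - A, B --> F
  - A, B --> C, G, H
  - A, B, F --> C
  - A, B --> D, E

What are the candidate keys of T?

{A, B}, {B, D}

Attributes never on any right-hand side: {B} — every candidate key must contain it.
{A, B}⁺ = {A, B, C, D, E, F, G, H}, which is every attribute, so {A, B} is a candidate key.
{B, D}⁺ = {A, B, C, D, E, F, G, H}, which is every attribute, so {B, D} is a candidate key.
No proper subset of any of these is a key, and no other minimal superkey exists.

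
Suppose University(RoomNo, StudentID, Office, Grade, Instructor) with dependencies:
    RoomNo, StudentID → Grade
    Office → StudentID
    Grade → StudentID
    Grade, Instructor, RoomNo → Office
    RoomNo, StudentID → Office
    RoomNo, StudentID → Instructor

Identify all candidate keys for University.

{Grade, RoomNo}, {Office, RoomNo}, {RoomNo, StudentID}

Attributes never on any right-hand side: {RoomNo} — every candidate key must contain it.
Closure of {Grade, RoomNo} is {Grade, Instructor, Office, RoomNo, StudentID}, the whole schema; {Grade, RoomNo} is a candidate key.
Closure of {Office, RoomNo} is {Grade, Instructor, Office, RoomNo, StudentID}, the whole schema; {Office, RoomNo} is a candidate key.
Closure of {RoomNo, StudentID} is {Grade, Instructor, Office, RoomNo, StudentID}, the whole schema; {RoomNo, StudentID} is a candidate key.
Any other superkey properly contains one of these, so there are no further candidate keys.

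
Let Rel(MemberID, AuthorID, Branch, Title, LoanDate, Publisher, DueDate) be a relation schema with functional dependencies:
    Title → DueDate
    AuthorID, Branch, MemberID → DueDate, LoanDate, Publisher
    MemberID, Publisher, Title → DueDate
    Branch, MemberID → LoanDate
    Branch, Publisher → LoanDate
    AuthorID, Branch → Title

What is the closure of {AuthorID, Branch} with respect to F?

{AuthorID, Branch, DueDate, Title}

Start with {AuthorID, Branch}.
AuthorID, Branch → Title applies; add {Title} → now {AuthorID, Branch, Title}.
Title → DueDate applies; add {DueDate} → now {AuthorID, Branch, DueDate, Title}.
No further FD applies.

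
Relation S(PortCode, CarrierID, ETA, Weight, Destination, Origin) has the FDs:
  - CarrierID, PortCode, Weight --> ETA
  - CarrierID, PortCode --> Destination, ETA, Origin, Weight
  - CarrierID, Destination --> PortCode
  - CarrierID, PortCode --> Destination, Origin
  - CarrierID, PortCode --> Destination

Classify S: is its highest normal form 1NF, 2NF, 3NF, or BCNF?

Candidate keys: {CarrierID, Destination}, {CarrierID, PortCode}. Prime attributes: {CarrierID, Destination, PortCode}.
Every FD has a superkey on the left, so the relation is in BCNF.

BCNF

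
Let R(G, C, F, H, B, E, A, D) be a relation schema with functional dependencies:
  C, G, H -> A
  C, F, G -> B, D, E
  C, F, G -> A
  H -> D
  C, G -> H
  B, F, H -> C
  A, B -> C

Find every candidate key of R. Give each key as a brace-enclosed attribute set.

Attributes never on any right-hand side: {F, G} — every candidate key must contain all of them.
Closure of {C, F, G} is {A, B, C, D, E, F, G, H}, the whole schema; {C, F, G} is a candidate key.
Closure of {A, B, F, G} is {A, B, C, D, E, F, G, H}, the whole schema; {A, B, F, G} is a candidate key.
Closure of {B, F, G, H} is {A, B, C, D, E, F, G, H}, the whole schema; {B, F, G, H} is a candidate key.
No proper subset of any of these is a key, and no other minimal superkey exists.

{A, B, F, G}, {B, F, G, H}, {C, F, G}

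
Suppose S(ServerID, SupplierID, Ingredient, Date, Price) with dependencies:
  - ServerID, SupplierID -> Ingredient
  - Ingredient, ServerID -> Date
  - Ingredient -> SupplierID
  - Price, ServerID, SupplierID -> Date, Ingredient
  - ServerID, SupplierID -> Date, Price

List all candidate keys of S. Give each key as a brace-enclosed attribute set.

{Ingredient, ServerID}, {ServerID, SupplierID}

Attributes never on any right-hand side: {ServerID} — every candidate key must contain it.
{Ingredient, ServerID} is a candidate key since {Ingredient, ServerID}⁺ = {Date, Ingredient, Price, ServerID, SupplierID} covers every attribute.
{ServerID, SupplierID} is a candidate key since {ServerID, SupplierID}⁺ = {Date, Ingredient, Price, ServerID, SupplierID} covers every attribute.
Any other superkey properly contains one of these, so there are no further candidate keys.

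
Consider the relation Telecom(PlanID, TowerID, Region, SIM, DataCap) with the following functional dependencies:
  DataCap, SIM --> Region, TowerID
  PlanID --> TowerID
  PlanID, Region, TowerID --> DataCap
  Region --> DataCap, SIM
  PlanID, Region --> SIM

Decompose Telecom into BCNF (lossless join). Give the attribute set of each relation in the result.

{DataCap, PlanID, SIM}; {DataCap, Region, SIM, TowerID}

Candidate keys of the original relation: {DataCap, PlanID, SIM}, {PlanID, Region}.
In {DataCap, PlanID, Region, SIM, TowerID}, {DataCap, SIM} is not a superkey ({DataCap, SIM}⁺ restricted to this set is {DataCap, Region, SIM, TowerID}), so split on DataCap, SIM --> Region, TowerID into {DataCap, Region, SIM, TowerID} and {DataCap, PlanID, SIM}.
{DataCap, Region, SIM, TowerID}: every determinant is a superkey — BCNF.
{DataCap, PlanID, SIM}: every determinant is a superkey — BCNF.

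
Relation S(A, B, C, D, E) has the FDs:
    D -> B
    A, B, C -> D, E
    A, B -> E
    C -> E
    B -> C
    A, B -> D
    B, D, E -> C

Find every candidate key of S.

{A, B}, {A, D}

No FD produces {A}, so it must be in every candidate key.
{A, B}⁺ = {A, B, C, D, E}, which is every attribute, so {A, B} is a candidate key.
{A, D}⁺ = {A, B, C, D, E}, which is every attribute, so {A, D} is a candidate key.
Any other superkey properly contains one of these, so there are no further candidate keys.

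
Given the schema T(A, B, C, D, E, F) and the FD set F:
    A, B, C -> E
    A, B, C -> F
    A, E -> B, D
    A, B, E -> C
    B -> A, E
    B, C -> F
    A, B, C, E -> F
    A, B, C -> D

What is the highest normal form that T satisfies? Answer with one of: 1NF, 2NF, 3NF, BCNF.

Candidate keys: {A, E}, {B}. Prime attributes: {A, B, E}.
Every FD has a superkey on the left, so the relation is in BCNF.

BCNF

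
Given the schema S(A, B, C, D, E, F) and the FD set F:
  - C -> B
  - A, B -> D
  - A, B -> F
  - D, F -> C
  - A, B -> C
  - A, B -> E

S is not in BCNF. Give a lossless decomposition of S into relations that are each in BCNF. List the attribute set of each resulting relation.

{A, D, E, F}; {B, C}; {C, D, F}

Candidate keys of the original relation: {A, B}, {A, C}, {A, D, F}.
Within {A, B, C, D, E, F}: {C}⁺ ∩ {A, B, C, D, E, F} = {B, C}, not the whole set, so C -> B violates BCNF; decompose into {B, C} and {A, C, D, E, F}.
{B, C}: every determinant is a superkey — BCNF.
Within {A, C, D, E, F}: {D, F}⁺ ∩ {A, C, D, E, F} = {C, D, F}, not the whole set, so D, F -> C violates BCNF; decompose into {C, D, F} and {A, D, E, F}.
{C, D, F}: every determinant is a superkey — BCNF.
{A, D, E, F}: every determinant is a superkey — BCNF.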